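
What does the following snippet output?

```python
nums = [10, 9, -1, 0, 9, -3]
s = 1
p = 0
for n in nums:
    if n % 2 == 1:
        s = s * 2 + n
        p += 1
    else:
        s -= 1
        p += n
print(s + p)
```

n=10: not odd, s = 1-1 = 0; p=10
n=9: odd, s = 0*2+9 = 9; p=11
n=-1: odd, s = 9*2+(-1) = 17; p=12
n=0: not odd, s = 17-1 = 16; p=12
n=9: odd, s = 16*2+9 = 41; p=13
n=-3: odd, s = 41*2+(-3) = 79; p=14
s+p = 79+14 = 93

93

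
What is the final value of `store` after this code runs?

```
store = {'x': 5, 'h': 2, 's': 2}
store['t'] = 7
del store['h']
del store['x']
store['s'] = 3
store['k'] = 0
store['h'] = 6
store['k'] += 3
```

store['t'] = 7 → {'x': 5, 'h': 2, 's': 2, 't': 7}
del 'h' → {'x': 5, 's': 2, 't': 7}
del 'x' → {'s': 2, 't': 7}
store['s'] = 3 → {'s': 3, 't': 7}
store['k'] = 0 → {'s': 3, 't': 7, 'k': 0}
store['h'] = 6 → {'s': 3, 't': 7, 'k': 0, 'h': 6}
store['k'] = 0+3 = 3 → {'s': 3, 't': 7, 'k': 3, 'h': 6}

{'s': 3, 't': 7, 'k': 3, 'h': 6}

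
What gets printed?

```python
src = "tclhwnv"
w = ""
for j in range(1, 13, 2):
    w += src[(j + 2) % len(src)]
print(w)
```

hntlwv

j=1: add src[3]='h' → 'h'
j=3: add src[5]='n' → 'hn'
j=5: add src[0]='t' → 'hnt'
j=7: add src[2]='l' → 'hntl'
j=9: add src[4]='w' → 'hntlw'
j=11: add src[6]='v' → 'hntlwv'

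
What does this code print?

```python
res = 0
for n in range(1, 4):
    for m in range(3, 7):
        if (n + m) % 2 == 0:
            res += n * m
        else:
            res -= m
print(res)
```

n=1,m=3: even sum, res = 0+3 = 3
n=1,m=4: odd sum, res = 3-4 = -1
n=1,m=5: even sum, res = (-1)+5 = 4
n=1,m=6: odd sum, res = 4-6 = -2
n=2,m=3: odd sum, res = (-2)-3 = -5
n=2,m=4: even sum, res = (-5)+8 = 3
n=2,m=5: odd sum, res = 3-5 = -2
n=2,m=6: even sum, res = (-2)+12 = 10
n=3,m=3: even sum, res = 10+9 = 19
n=3,m=4: odd sum, res = 19-4 = 15
n=3,m=5: even sum, res = 15+15 = 30
n=3,m=6: odd sum, res = 30-6 = 24

24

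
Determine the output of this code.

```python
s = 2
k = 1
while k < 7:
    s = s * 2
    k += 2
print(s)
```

16

k=1: s = 2*2 = 4
k=3: s = 4*2 = 8
k=5: s = 8*2 = 16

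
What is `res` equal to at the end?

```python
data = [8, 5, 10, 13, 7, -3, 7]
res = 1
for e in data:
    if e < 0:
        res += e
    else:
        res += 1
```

4

e=8: not <0, res = 1+1 = 2
e=5: not <0, res = 2+1 = 3
e=10: not <0, res = 3+1 = 4
e=13: not <0, res = 4+1 = 5
e=7: not <0, res = 5+1 = 6
e=-3: <0, res = 6+(-3) = 3
e=7: not <0, res = 3+1 = 4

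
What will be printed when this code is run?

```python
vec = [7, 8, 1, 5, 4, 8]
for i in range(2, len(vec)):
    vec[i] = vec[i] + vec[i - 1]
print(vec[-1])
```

i=2: vec[2] = 1+8 = 9 → [7, 8, 9, 5, 4, 8]
i=3: vec[3] = 5+9 = 14 → [7, 8, 9, 14, 4, 8]
i=4: vec[4] = 4+14 = 18 → [7, 8, 9, 14, 18, 8]
i=5: vec[5] = 8+18 = 26 → [7, 8, 9, 14, 18, 26]

26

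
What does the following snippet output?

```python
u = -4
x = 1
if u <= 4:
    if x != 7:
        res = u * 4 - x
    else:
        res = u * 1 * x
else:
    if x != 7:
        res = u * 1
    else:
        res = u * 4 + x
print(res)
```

u=-4, x=1
u <= 4 is True; x != 7 is True
→ res = u * 4 - x = -17

-17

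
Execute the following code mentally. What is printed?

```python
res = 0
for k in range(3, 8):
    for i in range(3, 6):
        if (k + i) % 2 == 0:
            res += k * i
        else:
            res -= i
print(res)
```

132

k=3,i=3: even sum, res = 0+9 = 9
k=3,i=4: odd sum, res = 9-4 = 5
k=3,i=5: even sum, res = 5+15 = 20
k=4,i=3: odd sum, res = 20-3 = 17
k=4,i=4: even sum, res = 17+16 = 33
k=4,i=5: odd sum, res = 33-5 = 28
k=5,i=3: even sum, res = 28+15 = 43
k=5,i=4: odd sum, res = 43-4 = 39
k=5,i=5: even sum, res = 39+25 = 64
k=6,i=3: odd sum, res = 64-3 = 61
k=6,i=4: even sum, res = 61+24 = 85
k=6,i=5: odd sum, res = 85-5 = 80
k=7,i=3: even sum, res = 80+21 = 101
k=7,i=4: odd sum, res = 101-4 = 97
k=7,i=5: even sum, res = 97+35 = 132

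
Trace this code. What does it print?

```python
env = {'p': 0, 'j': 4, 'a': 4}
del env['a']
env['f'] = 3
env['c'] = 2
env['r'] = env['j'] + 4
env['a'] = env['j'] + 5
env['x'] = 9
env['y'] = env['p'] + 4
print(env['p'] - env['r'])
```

-8

del 'a' → {'p': 0, 'j': 4}
env['f'] = 3 → {'p': 0, 'j': 4, 'f': 3}
env['c'] = 2 → {'p': 0, 'j': 4, 'f': 3, 'c': 2}
env['r'] = env['j']+4 = 8 → {'p': 0, 'j': 4, 'f': 3, 'c': 2, 'r': 8}
env['a'] = env['j']+5 = 9 → {'p': 0, 'j': 4, 'f': 3, 'c': 2, 'r': 8, 'a': 9}
env['x'] = 9 → {'p': 0, 'j': 4, 'f': 3, 'c': 2, 'r': 8, 'a': 9, 'x': 9}
env['y'] = env['p']+4 = 4 → {'p': 0, 'j': 4, 'f': 3, 'c': 2, 'r': 8, 'a': 9, 'x': 9, 'y': 4}
env['p']-env['r'] = 0-8 = -8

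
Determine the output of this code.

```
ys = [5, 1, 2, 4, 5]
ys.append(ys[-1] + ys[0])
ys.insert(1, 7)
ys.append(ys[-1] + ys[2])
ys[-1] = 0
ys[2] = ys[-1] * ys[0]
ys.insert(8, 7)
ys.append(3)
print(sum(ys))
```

append ys[-1]+ys[0] = 5+5 = 10 → [5, 1, 2, 4, 5, 10]
insert 7 at 1 → [5, 7, 1, 2, 4, 5, 10]
append ys[-1]+ys[2] = 10+1 = 11 → [5, 7, 1, 2, 4, 5, 10, 11]
ys[-1] = 0 → [5, 7, 1, 2, 4, 5, 10, 0]
ys[2] = ys[-1]*ys[0] = 0*5 = 0 → [5, 7, 0, 2, 4, 5, 10, 0]
insert 7 at 8 → [5, 7, 0, 2, 4, 5, 10, 0, 7]
append 3 → [5, 7, 0, 2, 4, 5, 10, 0, 7, 3]
sum = 43

43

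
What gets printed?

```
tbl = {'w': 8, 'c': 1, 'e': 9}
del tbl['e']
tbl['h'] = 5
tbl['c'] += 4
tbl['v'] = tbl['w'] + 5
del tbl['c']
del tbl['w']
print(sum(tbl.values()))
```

18

del 'e' → {'w': 8, 'c': 1}
tbl['h'] = 5 → {'w': 8, 'c': 1, 'h': 5}
tbl['c'] = 1+4 = 5 → {'w': 8, 'c': 5, 'h': 5}
tbl['v'] = tbl['w']+5 = 13 → {'w': 8, 'c': 5, 'h': 5, 'v': 13}
del 'c' → {'w': 8, 'h': 5, 'v': 13}
del 'w' → {'h': 5, 'v': 13}
sum of values = 18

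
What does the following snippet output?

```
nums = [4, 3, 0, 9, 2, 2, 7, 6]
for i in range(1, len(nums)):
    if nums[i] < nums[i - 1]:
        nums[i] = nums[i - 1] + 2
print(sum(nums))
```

i=1: 3<4, nums[1] = 4+2 = 6 → [4, 6, 0, 9, 2, 2, 7, 6]
i=2: 0<6, nums[2] = 6+2 = 8 → [4, 6, 8, 9, 2, 2, 7, 6]
i=3: 9>=8, unchanged → [4, 6, 8, 9, 2, 2, 7, 6]
i=4: 2<9, nums[4] = 9+2 = 11 → [4, 6, 8, 9, 11, 2, 7, 6]
i=5: 2<11, nums[5] = 11+2 = 13 → [4, 6, 8, 9, 11, 13, 7, 6]
i=6: 7<13, nums[6] = 13+2 = 15 → [4, 6, 8, 9, 11, 13, 15, 6]
i=7: 6<15, nums[7] = 15+2 = 17 → [4, 6, 8, 9, 11, 13, 15, 17]
sum = 83

83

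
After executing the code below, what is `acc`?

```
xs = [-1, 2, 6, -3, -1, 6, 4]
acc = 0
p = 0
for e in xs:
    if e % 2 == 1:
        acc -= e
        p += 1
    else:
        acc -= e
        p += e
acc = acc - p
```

-34

e=-1: odd, acc = 0-(-1) = 1; p=1
e=2: not odd, acc = 1-2 = -1; p=3
e=6: not odd, acc = (-1)-6 = -7; p=9
e=-3: odd, acc = (-7)-(-3) = -4; p=10
e=-1: odd, acc = (-4)-(-1) = -3; p=11
e=6: not odd, acc = (-3)-6 = -9; p=17
e=4: not odd, acc = (-9)-4 = -13; p=21
acc-p = (-13)-21 = -34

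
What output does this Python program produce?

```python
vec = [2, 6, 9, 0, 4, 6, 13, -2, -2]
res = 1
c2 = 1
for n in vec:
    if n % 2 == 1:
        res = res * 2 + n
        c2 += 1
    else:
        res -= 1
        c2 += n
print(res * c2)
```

n=2: not odd, res = 1-1 = 0; c2=3
n=6: not odd, res = 0-1 = -1; c2=9
n=9: odd, res = (-1)*2+9 = 7; c2=10
n=0: not odd, res = 7-1 = 6; c2=10
n=4: not odd, res = 6-1 = 5; c2=14
n=6: not odd, res = 5-1 = 4; c2=20
n=13: odd, res = 4*2+13 = 21; c2=21
n=-2: not odd, res = 21-1 = 20; c2=19
n=-2: not odd, res = 20-1 = 19; c2=17
res*c2 = 19*17 = 323

323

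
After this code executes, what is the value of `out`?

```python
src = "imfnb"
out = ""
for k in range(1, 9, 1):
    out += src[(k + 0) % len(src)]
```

k=1: add src[1]='m' → 'm'
k=2: add src[2]='f' → 'mf'
k=3: add src[3]='n' → 'mfn'
k=4: add src[4]='b' → 'mfnb'
k=5: add src[0]='i' → 'mfnbi'
k=6: add src[1]='m' → 'mfnbim'
k=7: add src[2]='f' → 'mfnbimf'
k=8: add src[3]='n' → 'mfnbimfn'

'mfnbimfn'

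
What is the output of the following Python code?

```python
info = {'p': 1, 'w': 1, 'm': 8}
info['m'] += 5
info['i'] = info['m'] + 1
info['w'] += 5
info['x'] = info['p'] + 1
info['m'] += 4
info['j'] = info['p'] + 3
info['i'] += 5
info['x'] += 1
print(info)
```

info['m'] = 8+5 = 13 → {'p': 1, 'w': 1, 'm': 13}
info['i'] = info['m']+1 = 14 → {'p': 1, 'w': 1, 'm': 13, 'i': 14}
info['w'] = 1+5 = 6 → {'p': 1, 'w': 6, 'm': 13, 'i': 14}
info['x'] = info['p']+1 = 2 → {'p': 1, 'w': 6, 'm': 13, 'i': 14, 'x': 2}
info['m'] = 13+4 = 17 → {'p': 1, 'w': 6, 'm': 17, 'i': 14, 'x': 2}
info['j'] = info['p']+3 = 4 → {'p': 1, 'w': 6, 'm': 17, 'i': 14, 'x': 2, 'j': 4}
info['i'] = 14+5 = 19 → {'p': 1, 'w': 6, 'm': 17, 'i': 19, 'x': 2, 'j': 4}
info['x'] = 2+1 = 3 → {'p': 1, 'w': 6, 'm': 17, 'i': 19, 'x': 3, 'j': 4}

{'p': 1, 'w': 6, 'm': 17, 'i': 19, 'x': 3, 'j': 4}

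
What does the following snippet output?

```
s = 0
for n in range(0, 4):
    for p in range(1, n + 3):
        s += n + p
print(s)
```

60

n=0,p=1: s = 0+1 = 1
n=0,p=2: s = 1+2 = 3
n=1,p=1: s = 3+2 = 5
n=1,p=2: s = 5+3 = 8
n=1,p=3: s = 8+4 = 12
n=2,p=1: s = 12+3 = 15
n=2,p=2: s = 15+4 = 19
n=2,p=3: s = 19+5 = 24
n=2,p=4: s = 24+6 = 30
n=3,p=1: s = 30+4 = 34
n=3,p=2: s = 34+5 = 39
n=3,p=3: s = 39+6 = 45
n=3,p=4: s = 45+7 = 52
n=3,p=5: s = 52+8 = 60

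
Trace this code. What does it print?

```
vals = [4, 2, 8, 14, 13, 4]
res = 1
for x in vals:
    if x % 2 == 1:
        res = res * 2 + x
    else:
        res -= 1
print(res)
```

6

x=4: not odd, res = 1-1 = 0
x=2: not odd, res = 0-1 = -1
x=8: not odd, res = (-1)-1 = -2
x=14: not odd, res = (-2)-1 = -3
x=13: odd, res = (-3)*2+13 = 7
x=4: not odd, res = 7-1 = 6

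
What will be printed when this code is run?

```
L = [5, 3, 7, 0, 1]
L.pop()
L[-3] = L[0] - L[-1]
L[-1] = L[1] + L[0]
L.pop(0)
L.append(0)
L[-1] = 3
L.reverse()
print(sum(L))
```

pop() removes 1 → [5, 3, 7, 0]
L[-3] = L[0]-L[-1] = 5-0 = 5 → [5, 5, 7, 0]
L[-1] = L[1]+L[0] = 5+5 = 10 → [5, 5, 7, 10]
pop(0) removes 5 → [5, 7, 10]
append 0 → [5, 7, 10, 0]
L[-1] = 3 → [5, 7, 10, 3]
reverse → [3, 10, 7, 5]
sum = 25

25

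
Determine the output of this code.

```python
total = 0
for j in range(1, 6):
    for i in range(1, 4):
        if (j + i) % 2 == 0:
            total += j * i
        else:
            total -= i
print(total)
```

j=1,i=1: even sum, total = 0+1 = 1
j=1,i=2: odd sum, total = 1-2 = -1
j=1,i=3: even sum, total = (-1)+3 = 2
j=2,i=1: odd sum, total = 2-1 = 1
j=2,i=2: even sum, total = 1+4 = 5
j=2,i=3: odd sum, total = 5-3 = 2
j=3,i=1: even sum, total = 2+3 = 5
j=3,i=2: odd sum, total = 5-2 = 3
j=3,i=3: even sum, total = 3+9 = 12
j=4,i=1: odd sum, total = 12-1 = 11
j=4,i=2: even sum, total = 11+8 = 19
j=4,i=3: odd sum, total = 19-3 = 16
j=5,i=1: even sum, total = 16+5 = 21
j=5,i=2: odd sum, total = 21-2 = 19
j=5,i=3: even sum, total = 19+15 = 34

34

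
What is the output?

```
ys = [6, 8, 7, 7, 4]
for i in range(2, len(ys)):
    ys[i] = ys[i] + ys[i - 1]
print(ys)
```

i=2: ys[2] = 7+8 = 15 → [6, 8, 15, 7, 4]
i=3: ys[3] = 7+15 = 22 → [6, 8, 15, 22, 4]
i=4: ys[4] = 4+22 = 26 → [6, 8, 15, 22, 26]

[6, 8, 15, 22, 26]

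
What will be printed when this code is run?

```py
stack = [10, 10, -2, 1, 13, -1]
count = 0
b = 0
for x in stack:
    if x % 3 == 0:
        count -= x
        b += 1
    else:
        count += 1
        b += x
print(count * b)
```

186

x=10: not %3==0, count = 0+1 = 1; b=10
x=10: not %3==0, count = 1+1 = 2; b=20
x=-2: not %3==0, count = 2+1 = 3; b=18
x=1: not %3==0, count = 3+1 = 4; b=19
x=13: not %3==0, count = 4+1 = 5; b=32
x=-1: not %3==0, count = 5+1 = 6; b=31
count*b = 6*31 = 186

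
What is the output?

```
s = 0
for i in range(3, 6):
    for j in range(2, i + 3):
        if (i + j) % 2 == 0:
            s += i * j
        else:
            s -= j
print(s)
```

121

i=3,j=2: odd sum, s = 0-2 = -2
i=3,j=3: even sum, s = (-2)+9 = 7
i=3,j=4: odd sum, s = 7-4 = 3
i=3,j=5: even sum, s = 3+15 = 18
i=4,j=2: even sum, s = 18+8 = 26
i=4,j=3: odd sum, s = 26-3 = 23
i=4,j=4: even sum, s = 23+16 = 39
i=4,j=5: odd sum, s = 39-5 = 34
i=4,j=6: even sum, s = 34+24 = 58
i=5,j=2: odd sum, s = 58-2 = 56
i=5,j=3: even sum, s = 56+15 = 71
i=5,j=4: odd sum, s = 71-4 = 67
i=5,j=5: even sum, s = 67+25 = 92
i=5,j=6: odd sum, s = 92-6 = 86
i=5,j=7: even sum, s = 86+35 = 121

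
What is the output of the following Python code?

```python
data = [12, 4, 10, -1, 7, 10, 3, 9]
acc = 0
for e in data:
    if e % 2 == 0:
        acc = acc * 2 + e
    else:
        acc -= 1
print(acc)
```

e=12: even, acc = 0*2+12 = 12
e=4: even, acc = 12*2+4 = 28
e=10: even, acc = 28*2+10 = 66
e=-1: not even, acc = 66-1 = 65
e=7: not even, acc = 65-1 = 64
e=10: even, acc = 64*2+10 = 138
e=3: not even, acc = 138-1 = 137
e=9: not even, acc = 137-1 = 136

136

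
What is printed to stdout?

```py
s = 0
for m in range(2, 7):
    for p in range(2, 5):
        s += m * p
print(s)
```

m=2,p=2: s = 0+4 = 4
m=2,p=3: s = 4+6 = 10
m=2,p=4: s = 10+8 = 18
m=3,p=2: s = 18+6 = 24
m=3,p=3: s = 24+9 = 33
m=3,p=4: s = 33+12 = 45
m=4,p=2: s = 45+8 = 53
m=4,p=3: s = 53+12 = 65
m=4,p=4: s = 65+16 = 81
m=5,p=2: s = 81+10 = 91
m=5,p=3: s = 91+15 = 106
m=5,p=4: s = 106+20 = 126
m=6,p=2: s = 126+12 = 138
m=6,p=3: s = 138+18 = 156
m=6,p=4: s = 156+24 = 180

180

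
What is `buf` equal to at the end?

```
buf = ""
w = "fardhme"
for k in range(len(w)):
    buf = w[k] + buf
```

k=0: prepend 'f' → 'f'
k=1: prepend 'a' → 'af'
k=2: prepend 'r' → 'raf'
k=3: prepend 'd' → 'draf'
k=4: prepend 'h' → 'hdraf'
k=5: prepend 'm' → 'mhdraf'
k=6: prepend 'e' → 'emhdraf'

'emhdraf'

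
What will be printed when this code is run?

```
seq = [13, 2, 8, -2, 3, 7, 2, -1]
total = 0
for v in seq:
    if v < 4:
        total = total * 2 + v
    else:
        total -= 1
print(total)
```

v=13: not <4, total = 0-1 = -1
v=2: <4, total = (-1)*2+2 = 0
v=8: not <4, total = 0-1 = -1
v=-2: <4, total = (-1)*2+(-2) = -4
v=3: <4, total = (-4)*2+3 = -5
v=7: not <4, total = (-5)-1 = -6
v=2: <4, total = (-6)*2+2 = -10
v=-1: <4, total = (-10)*2+(-1) = -21

-21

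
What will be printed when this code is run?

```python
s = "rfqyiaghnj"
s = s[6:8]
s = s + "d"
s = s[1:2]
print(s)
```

slice [6:8] → 'gh'
+ 'd' → 'ghd'
slice [1:2] → 'h'

h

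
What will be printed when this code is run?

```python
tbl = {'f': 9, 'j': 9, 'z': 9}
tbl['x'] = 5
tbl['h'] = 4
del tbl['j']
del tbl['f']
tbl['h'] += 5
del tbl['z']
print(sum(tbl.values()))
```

14

tbl['x'] = 5 → {'f': 9, 'j': 9, 'z': 9, 'x': 5}
tbl['h'] = 4 → {'f': 9, 'j': 9, 'z': 9, 'x': 5, 'h': 4}
del 'j' → {'f': 9, 'z': 9, 'x': 5, 'h': 4}
del 'f' → {'z': 9, 'x': 5, 'h': 4}
tbl['h'] = 4+5 = 9 → {'z': 9, 'x': 5, 'h': 9}
del 'z' → {'x': 5, 'h': 9}
sum of values = 14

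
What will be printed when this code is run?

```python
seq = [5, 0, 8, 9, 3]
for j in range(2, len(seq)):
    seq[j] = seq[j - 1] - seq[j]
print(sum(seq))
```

j=2: seq[2] = 0-8 = -8 → [5, 0, -8, 9, 3]
j=3: seq[3] = (-8)-9 = -17 → [5, 0, -8, -17, 3]
j=4: seq[4] = (-17)-3 = -20 → [5, 0, -8, -17, -20]
sum = -40

-40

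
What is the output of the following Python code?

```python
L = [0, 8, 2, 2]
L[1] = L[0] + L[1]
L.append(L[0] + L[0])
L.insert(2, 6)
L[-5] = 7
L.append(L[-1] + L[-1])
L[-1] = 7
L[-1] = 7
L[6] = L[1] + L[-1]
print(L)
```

L[1] = L[0]+L[1] = 0+8 = 8 → [0, 8, 2, 2]
append L[0]+L[0] = 0+0 = 0 → [0, 8, 2, 2, 0]
insert 6 at 2 → [0, 8, 6, 2, 2, 0]
L[-5] = 7 → [0, 7, 6, 2, 2, 0]
append L[-1]+L[-1] = 0+0 = 0 → [0, 7, 6, 2, 2, 0, 0]
L[-1] = 7 → [0, 7, 6, 2, 2, 0, 7]
L[-1] = 7 → [0, 7, 6, 2, 2, 0, 7]
L[6] = L[1]+L[-1] = 7+7 = 14 → [0, 7, 6, 2, 2, 0, 14]

[0, 7, 6, 2, 2, 0, 14]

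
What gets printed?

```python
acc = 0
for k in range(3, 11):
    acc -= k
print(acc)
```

-52

k=3: acc = 0-3 = -3
k=4: acc = (-3)-4 = -7
k=5: acc = (-7)-5 = -12
k=6: acc = (-12)-6 = -18
k=7: acc = (-18)-7 = -25
k=8: acc = (-25)-8 = -33
k=9: acc = (-33)-9 = -42
k=10: acc = (-42)-10 = -52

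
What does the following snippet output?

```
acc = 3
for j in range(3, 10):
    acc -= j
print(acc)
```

-39

j=3: acc = 3-3 = 0
j=4: acc = 0-4 = -4
j=5: acc = (-4)-5 = -9
j=6: acc = (-9)-6 = -15
j=7: acc = (-15)-7 = -22
j=8: acc = (-22)-8 = -30
j=9: acc = (-30)-9 = -39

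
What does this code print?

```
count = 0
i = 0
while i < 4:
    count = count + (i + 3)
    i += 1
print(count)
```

i=0: count = 0+3 = 3
i=1: count = 3+4 = 7
i=2: count = 7+5 = 12
i=3: count = 12+6 = 18

18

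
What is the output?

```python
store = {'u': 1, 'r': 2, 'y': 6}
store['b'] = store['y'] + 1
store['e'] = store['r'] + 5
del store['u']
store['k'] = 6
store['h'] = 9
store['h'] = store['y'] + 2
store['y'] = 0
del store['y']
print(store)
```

store['b'] = store['y']+1 = 7 → {'u': 1, 'r': 2, 'y': 6, 'b': 7}
store['e'] = store['r']+5 = 7 → {'u': 1, 'r': 2, 'y': 6, 'b': 7, 'e': 7}
del 'u' → {'r': 2, 'y': 6, 'b': 7, 'e': 7}
store['k'] = 6 → {'r': 2, 'y': 6, 'b': 7, 'e': 7, 'k': 6}
store['h'] = 9 → {'r': 2, 'y': 6, 'b': 7, 'e': 7, 'k': 6, 'h': 9}
store['h'] = store['y']+2 = 8 → {'r': 2, 'y': 6, 'b': 7, 'e': 7, 'k': 6, 'h': 8}
store['y'] = 0 → {'r': 2, 'y': 0, 'b': 7, 'e': 7, 'k': 6, 'h': 8}
del 'y' → {'r': 2, 'b': 7, 'e': 7, 'k': 6, 'h': 8}

{'r': 2, 'b': 7, 'e': 7, 'k': 6, 'h': 8}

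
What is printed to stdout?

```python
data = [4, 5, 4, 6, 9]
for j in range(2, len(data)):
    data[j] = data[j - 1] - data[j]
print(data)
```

[4, 5, 1, -5, -14]

j=2: data[2] = 5-4 = 1 → [4, 5, 1, 6, 9]
j=3: data[3] = 1-6 = -5 → [4, 5, 1, -5, 9]
j=4: data[4] = (-5)-9 = -14 → [4, 5, 1, -5, -14]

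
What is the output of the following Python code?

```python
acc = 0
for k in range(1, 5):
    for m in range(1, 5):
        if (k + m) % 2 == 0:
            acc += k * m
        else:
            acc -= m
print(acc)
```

32

k=1,m=1: even sum, acc = 0+1 = 1
k=1,m=2: odd sum, acc = 1-2 = -1
k=1,m=3: even sum, acc = (-1)+3 = 2
k=1,m=4: odd sum, acc = 2-4 = -2
k=2,m=1: odd sum, acc = (-2)-1 = -3
k=2,m=2: even sum, acc = (-3)+4 = 1
k=2,m=3: odd sum, acc = 1-3 = -2
k=2,m=4: even sum, acc = (-2)+8 = 6
k=3,m=1: even sum, acc = 6+3 = 9
k=3,m=2: odd sum, acc = 9-2 = 7
k=3,m=3: even sum, acc = 7+9 = 16
k=3,m=4: odd sum, acc = 16-4 = 12
k=4,m=1: odd sum, acc = 12-1 = 11
k=4,m=2: even sum, acc = 11+8 = 19
k=4,m=3: odd sum, acc = 19-3 = 16
k=4,m=4: even sum, acc = 16+16 = 32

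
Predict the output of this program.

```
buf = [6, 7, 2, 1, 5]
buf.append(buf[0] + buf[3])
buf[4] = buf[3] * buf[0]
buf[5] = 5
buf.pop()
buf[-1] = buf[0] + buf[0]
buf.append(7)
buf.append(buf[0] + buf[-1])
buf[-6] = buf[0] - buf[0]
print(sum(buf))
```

append buf[0]+buf[3] = 6+1 = 7 → [6, 7, 2, 1, 5, 7]
buf[4] = buf[3]*buf[0] = 1*6 = 6 → [6, 7, 2, 1, 6, 7]
buf[5] = 5 → [6, 7, 2, 1, 6, 5]
pop() removes 5 → [6, 7, 2, 1, 6]
buf[-1] = buf[0]+buf[0] = 6+6 = 12 → [6, 7, 2, 1, 12]
append 7 → [6, 7, 2, 1, 12, 7]
append buf[0]+buf[-1] = 6+7 = 13 → [6, 7, 2, 1, 12, 7, 13]
buf[-6] = buf[0]-buf[0] = 6-6 = 0 → [6, 0, 2, 1, 12, 7, 13]
sum = 41

41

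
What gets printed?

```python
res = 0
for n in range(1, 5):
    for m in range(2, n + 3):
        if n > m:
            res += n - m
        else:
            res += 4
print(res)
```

48

n=1,m=2: not 1>2, res = 0+4 = 4
n=1,m=3: not 1>3, res = 4+4 = 8
n=2,m=2: not 2>2, res = 8+4 = 12
n=2,m=3: not 2>3, res = 12+4 = 16
n=2,m=4: not 2>4, res = 16+4 = 20
n=3,m=2: 3>2, res = 20+1 = 21
n=3,m=3: not 3>3, res = 21+4 = 25
n=3,m=4: not 3>4, res = 25+4 = 29
n=3,m=5: not 3>5, res = 29+4 = 33
n=4,m=2: 4>2, res = 33+2 = 35
n=4,m=3: 4>3, res = 35+1 = 36
n=4,m=4: not 4>4, res = 36+4 = 40
n=4,m=5: not 4>5, res = 40+4 = 44
n=4,m=6: not 4>6, res = 44+4 = 48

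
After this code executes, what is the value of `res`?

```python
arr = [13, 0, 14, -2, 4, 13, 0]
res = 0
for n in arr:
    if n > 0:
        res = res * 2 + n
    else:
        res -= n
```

189

n=13: >0, res = 0*2+13 = 13
n=0: not >0, res = 13-0 = 13
n=14: >0, res = 13*2+14 = 40
n=-2: not >0, res = 40-(-2) = 42
n=4: >0, res = 42*2+4 = 88
n=13: >0, res = 88*2+13 = 189
n=0: not >0, res = 189-0 = 189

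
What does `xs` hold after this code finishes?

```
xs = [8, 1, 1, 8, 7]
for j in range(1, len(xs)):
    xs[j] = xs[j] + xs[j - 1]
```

[8, 9, 10, 18, 25]

j=1: xs[1] = 1+8 = 9 → [8, 9, 1, 8, 7]
j=2: xs[2] = 1+9 = 10 → [8, 9, 10, 8, 7]
j=3: xs[3] = 8+10 = 18 → [8, 9, 10, 18, 7]
j=4: xs[4] = 7+18 = 25 → [8, 9, 10, 18, 25]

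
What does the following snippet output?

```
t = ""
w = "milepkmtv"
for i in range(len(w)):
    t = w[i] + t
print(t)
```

i=0: prepend 'm' → 'm'
i=1: prepend 'i' → 'im'
i=2: prepend 'l' → 'lim'
i=3: prepend 'e' → 'elim'
i=4: prepend 'p' → 'pelim'
i=5: prepend 'k' → 'kpelim'
i=6: prepend 'm' → 'mkpelim'
i=7: prepend 't' → 'tmkpelim'
i=8: prepend 'v' → 'vtmkpelim'

vtmkpelim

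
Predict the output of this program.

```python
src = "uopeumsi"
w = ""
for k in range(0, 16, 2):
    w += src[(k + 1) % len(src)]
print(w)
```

oemioemi

k=0: add src[1]='o' → 'o'
k=2: add src[3]='e' → 'oe'
k=4: add src[5]='m' → 'oem'
k=6: add src[7]='i' → 'oemi'
k=8: add src[1]='o' → 'oemio'
k=10: add src[3]='e' → 'oemioe'
k=12: add src[5]='m' → 'oemioem'
k=14: add src[7]='i' → 'oemioemi'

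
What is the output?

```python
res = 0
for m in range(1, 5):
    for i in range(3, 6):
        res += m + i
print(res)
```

m=1,i=3: res = 0+4 = 4
m=1,i=4: res = 4+5 = 9
m=1,i=5: res = 9+6 = 15
m=2,i=3: res = 15+5 = 20
m=2,i=4: res = 20+6 = 26
m=2,i=5: res = 26+7 = 33
m=3,i=3: res = 33+6 = 39
m=3,i=4: res = 39+7 = 46
m=3,i=5: res = 46+8 = 54
m=4,i=3: res = 54+7 = 61
m=4,i=4: res = 61+8 = 69
m=4,i=5: res = 69+9 = 78

78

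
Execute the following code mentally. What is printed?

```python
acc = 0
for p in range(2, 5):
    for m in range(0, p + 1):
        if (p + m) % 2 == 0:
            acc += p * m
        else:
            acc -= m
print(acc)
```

33

p=2,m=0: even sum, acc = 0+0 = 0
p=2,m=1: odd sum, acc = 0-1 = -1
p=2,m=2: even sum, acc = (-1)+4 = 3
p=3,m=0: odd sum, acc = 3-0 = 3
p=3,m=1: even sum, acc = 3+3 = 6
p=3,m=2: odd sum, acc = 6-2 = 4
p=3,m=3: even sum, acc = 4+9 = 13
p=4,m=0: even sum, acc = 13+0 = 13
p=4,m=1: odd sum, acc = 13-1 = 12
p=4,m=2: even sum, acc = 12+8 = 20
p=4,m=3: odd sum, acc = 20-3 = 17
p=4,m=4: even sum, acc = 17+16 = 33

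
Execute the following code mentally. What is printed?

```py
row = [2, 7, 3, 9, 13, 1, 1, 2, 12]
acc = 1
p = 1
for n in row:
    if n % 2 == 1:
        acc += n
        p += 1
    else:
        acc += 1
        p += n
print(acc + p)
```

n=2: not odd, acc = 1+1 = 2; p=3
n=7: odd, acc = 2+7 = 9; p=4
n=3: odd, acc = 9+3 = 12; p=5
n=9: odd, acc = 12+9 = 21; p=6
n=13: odd, acc = 21+13 = 34; p=7
n=1: odd, acc = 34+1 = 35; p=8
n=1: odd, acc = 35+1 = 36; p=9
n=2: not odd, acc = 36+1 = 37; p=11
n=12: not odd, acc = 37+1 = 38; p=23
acc+p = 38+23 = 61

61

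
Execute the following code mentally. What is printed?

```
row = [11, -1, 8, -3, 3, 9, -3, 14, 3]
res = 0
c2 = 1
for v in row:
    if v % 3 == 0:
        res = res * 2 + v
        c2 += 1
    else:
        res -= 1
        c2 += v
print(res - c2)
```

v=11: not %3==0, res = 0-1 = -1; c2=12
v=-1: not %3==0, res = (-1)-1 = -2; c2=11
v=8: not %3==0, res = (-2)-1 = -3; c2=19
v=-3: %3==0, res = (-3)*2+(-3) = -9; c2=20
v=3: %3==0, res = (-9)*2+3 = -15; c2=21
v=9: %3==0, res = (-15)*2+9 = -21; c2=22
v=-3: %3==0, res = (-21)*2+(-3) = -45; c2=23
v=14: not %3==0, res = (-45)-1 = -46; c2=37
v=3: %3==0, res = (-46)*2+3 = -89; c2=38
res-c2 = (-89)-38 = -127

-127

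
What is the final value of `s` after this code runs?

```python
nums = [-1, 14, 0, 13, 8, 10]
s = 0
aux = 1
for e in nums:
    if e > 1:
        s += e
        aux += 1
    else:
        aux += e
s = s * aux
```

180

e=-1: not >1; aux=0
e=14: >1, s = 0+14 = 14; aux=1
e=0: not >1; aux=1
e=13: >1, s = 14+13 = 27; aux=2
e=8: >1, s = 27+8 = 35; aux=3
e=10: >1, s = 35+10 = 45; aux=4
s*aux = 45*4 = 180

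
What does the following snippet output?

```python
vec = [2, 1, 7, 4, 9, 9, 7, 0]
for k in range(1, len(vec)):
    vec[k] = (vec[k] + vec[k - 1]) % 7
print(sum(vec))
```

k=1: vec[1] = (1+2)%7 = 3 → [2, 3, 7, 4, 9, 9, 7, 0]
k=2: vec[2] = (7+3)%7 = 3 → [2, 3, 3, 4, 9, 9, 7, 0]
k=3: vec[3] = (4+3)%7 = 0 → [2, 3, 3, 0, 9, 9, 7, 0]
k=4: vec[4] = (9+0)%7 = 2 → [2, 3, 3, 0, 2, 9, 7, 0]
k=5: vec[5] = (9+2)%7 = 4 → [2, 3, 3, 0, 2, 4, 7, 0]
k=6: vec[6] = (7+4)%7 = 4 → [2, 3, 3, 0, 2, 4, 4, 0]
k=7: vec[7] = (0+4)%7 = 4 → [2, 3, 3, 0, 2, 4, 4, 4]
sum = 22

22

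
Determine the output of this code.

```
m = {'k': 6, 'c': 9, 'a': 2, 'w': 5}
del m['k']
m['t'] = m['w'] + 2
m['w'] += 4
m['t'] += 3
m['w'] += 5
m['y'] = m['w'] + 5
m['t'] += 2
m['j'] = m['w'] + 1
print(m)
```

del 'k' → {'c': 9, 'a': 2, 'w': 5}
m['t'] = m['w']+2 = 7 → {'c': 9, 'a': 2, 'w': 5, 't': 7}
m['w'] = 5+4 = 9 → {'c': 9, 'a': 2, 'w': 9, 't': 7}
m['t'] = 7+3 = 10 → {'c': 9, 'a': 2, 'w': 9, 't': 10}
m['w'] = 9+5 = 14 → {'c': 9, 'a': 2, 'w': 14, 't': 10}
m['y'] = m['w']+5 = 19 → {'c': 9, 'a': 2, 'w': 14, 't': 10, 'y': 19}
m['t'] = 10+2 = 12 → {'c': 9, 'a': 2, 'w': 14, 't': 12, 'y': 19}
m['j'] = m['w']+1 = 15 → {'c': 9, 'a': 2, 'w': 14, 't': 12, 'y': 19, 'j': 15}

{'c': 9, 'a': 2, 'w': 14, 't': 12, 'y': 19, 'j': 15}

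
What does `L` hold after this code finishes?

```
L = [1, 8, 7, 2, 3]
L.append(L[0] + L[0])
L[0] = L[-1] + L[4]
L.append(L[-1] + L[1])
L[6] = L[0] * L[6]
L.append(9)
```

[5, 8, 7, 2, 3, 2, 50, 9]

append L[0]+L[0] = 1+1 = 2 → [1, 8, 7, 2, 3, 2]
L[0] = L[-1]+L[4] = 2+3 = 5 → [5, 8, 7, 2, 3, 2]
append L[-1]+L[1] = 2+8 = 10 → [5, 8, 7, 2, 3, 2, 10]
L[6] = L[0]*L[6] = 5*10 = 50 → [5, 8, 7, 2, 3, 2, 50]
append 9 → [5, 8, 7, 2, 3, 2, 50, 9]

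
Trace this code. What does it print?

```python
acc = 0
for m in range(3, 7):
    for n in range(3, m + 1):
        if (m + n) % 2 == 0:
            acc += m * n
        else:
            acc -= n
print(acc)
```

m=3,n=3: even sum, acc = 0+9 = 9
m=4,n=3: odd sum, acc = 9-3 = 6
m=4,n=4: even sum, acc = 6+16 = 22
m=5,n=3: even sum, acc = 22+15 = 37
m=5,n=4: odd sum, acc = 37-4 = 33
m=5,n=5: even sum, acc = 33+25 = 58
m=6,n=3: odd sum, acc = 58-3 = 55
m=6,n=4: even sum, acc = 55+24 = 79
m=6,n=5: odd sum, acc = 79-5 = 74
m=6,n=6: even sum, acc = 74+36 = 110

110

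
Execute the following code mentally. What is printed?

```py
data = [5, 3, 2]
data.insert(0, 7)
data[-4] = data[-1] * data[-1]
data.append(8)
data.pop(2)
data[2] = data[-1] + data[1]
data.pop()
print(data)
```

[4, 5, 13]

insert 7 at 0 → [7, 5, 3, 2]
data[-4] = data[-1]*data[-1] = 2*2 = 4 → [4, 5, 3, 2]
append 8 → [4, 5, 3, 2, 8]
pop(2) removes 3 → [4, 5, 2, 8]
data[2] = data[-1]+data[1] = 8+5 = 13 → [4, 5, 13, 8]
pop() removes 8 → [4, 5, 13]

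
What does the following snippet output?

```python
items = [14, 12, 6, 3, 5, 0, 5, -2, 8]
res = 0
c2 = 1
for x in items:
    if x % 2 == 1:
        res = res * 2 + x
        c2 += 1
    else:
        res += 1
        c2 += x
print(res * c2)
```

x=14: not odd, res = 0+1 = 1; c2=15
x=12: not odd, res = 1+1 = 2; c2=27
x=6: not odd, res = 2+1 = 3; c2=33
x=3: odd, res = 3*2+3 = 9; c2=34
x=5: odd, res = 9*2+5 = 23; c2=35
x=0: not odd, res = 23+1 = 24; c2=35
x=5: odd, res = 24*2+5 = 53; c2=36
x=-2: not odd, res = 53+1 = 54; c2=34
x=8: not odd, res = 54+1 = 55; c2=42
res*c2 = 55*42 = 2310

2310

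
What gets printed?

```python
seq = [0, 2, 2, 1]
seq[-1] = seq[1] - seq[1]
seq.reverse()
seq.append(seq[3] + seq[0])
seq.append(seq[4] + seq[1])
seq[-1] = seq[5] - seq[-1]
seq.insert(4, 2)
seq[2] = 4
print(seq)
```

[0, 2, 4, 0, 2, 0, 0]

seq[-1] = seq[1]-seq[1] = 2-2 = 0 → [0, 2, 2, 0]
reverse → [0, 2, 2, 0]
append seq[3]+seq[0] = 0+0 = 0 → [0, 2, 2, 0, 0]
append seq[4]+seq[1] = 0+2 = 2 → [0, 2, 2, 0, 0, 2]
seq[-1] = seq[5]-seq[-1] = 2-2 = 0 → [0, 2, 2, 0, 0, 0]
insert 2 at 4 → [0, 2, 2, 0, 2, 0, 0]
seq[2] = 4 → [0, 2, 4, 0, 2, 0, 0]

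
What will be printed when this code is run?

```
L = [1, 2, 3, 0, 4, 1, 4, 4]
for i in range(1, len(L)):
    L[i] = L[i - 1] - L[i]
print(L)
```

i=1: L[1] = 1-2 = -1 → [1, -1, 3, 0, 4, 1, 4, 4]
i=2: L[2] = (-1)-3 = -4 → [1, -1, -4, 0, 4, 1, 4, 4]
i=3: L[3] = (-4)-0 = -4 → [1, -1, -4, -4, 4, 1, 4, 4]
i=4: L[4] = (-4)-4 = -8 → [1, -1, -4, -4, -8, 1, 4, 4]
i=5: L[5] = (-8)-1 = -9 → [1, -1, -4, -4, -8, -9, 4, 4]
i=6: L[6] = (-9)-4 = -13 → [1, -1, -4, -4, -8, -9, -13, 4]
i=7: L[7] = (-13)-4 = -17 → [1, -1, -4, -4, -8, -9, -13, -17]

[1, -1, -4, -4, -8, -9, -13, -17]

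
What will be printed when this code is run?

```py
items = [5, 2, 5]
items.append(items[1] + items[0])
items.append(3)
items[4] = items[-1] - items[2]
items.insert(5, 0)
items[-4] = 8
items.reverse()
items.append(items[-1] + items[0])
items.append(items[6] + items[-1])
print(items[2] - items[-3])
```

append items[1]+items[0] = 2+5 = 7 → [5, 2, 5, 7]
append 3 → [5, 2, 5, 7, 3]
items[4] = items[-1]-items[2] = 3-5 = -2 → [5, 2, 5, 7, -2]
insert 0 at 5 → [5, 2, 5, 7, -2, 0]
items[-4] = 8 → [5, 2, 8, 7, -2, 0]
reverse → [0, -2, 7, 8, 2, 5]
append items[-1]+items[0] = 5+0 = 5 → [0, -2, 7, 8, 2, 5, 5]
append items[6]+items[-1] = 5+5 = 10 → [0, -2, 7, 8, 2, 5, 5, 10]
items[2]-items[-3] = 7-5 = 2

2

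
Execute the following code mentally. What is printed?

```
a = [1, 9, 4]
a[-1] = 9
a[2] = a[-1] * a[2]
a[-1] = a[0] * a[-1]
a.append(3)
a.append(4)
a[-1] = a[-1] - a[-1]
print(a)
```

[1, 9, 81, 3, 0]

a[-1] = 9 → [1, 9, 9]
a[2] = a[-1]*a[2] = 9*9 = 81 → [1, 9, 81]
a[-1] = a[0]*a[-1] = 1*81 = 81 → [1, 9, 81]
append 3 → [1, 9, 81, 3]
append 4 → [1, 9, 81, 3, 4]
a[-1] = a[-1]-a[-1] = 4-4 = 0 → [1, 9, 81, 3, 0]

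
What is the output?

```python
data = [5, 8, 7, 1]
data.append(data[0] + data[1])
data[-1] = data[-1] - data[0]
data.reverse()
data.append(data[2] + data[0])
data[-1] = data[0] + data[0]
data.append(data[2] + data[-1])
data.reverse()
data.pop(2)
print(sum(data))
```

append data[0]+data[1] = 5+8 = 13 → [5, 8, 7, 1, 13]
data[-1] = data[-1]-data[0] = 13-5 = 8 → [5, 8, 7, 1, 8]
reverse → [8, 1, 7, 8, 5]
append data[2]+data[0] = 7+8 = 15 → [8, 1, 7, 8, 5, 15]
data[-1] = data[0]+data[0] = 8+8 = 16 → [8, 1, 7, 8, 5, 16]
append data[2]+data[-1] = 7+16 = 23 → [8, 1, 7, 8, 5, 16, 23]
reverse → [23, 16, 5, 8, 7, 1, 8]
pop(2) removes 5 → [23, 16, 8, 7, 1, 8]
sum = 63

63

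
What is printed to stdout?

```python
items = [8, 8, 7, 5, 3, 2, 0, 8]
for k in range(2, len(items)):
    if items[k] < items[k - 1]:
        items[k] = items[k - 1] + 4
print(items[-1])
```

32

k=2: 7<8, items[2] = 8+4 = 12 → [8, 8, 12, 5, 3, 2, 0, 8]
k=3: 5<12, items[3] = 12+4 = 16 → [8, 8, 12, 16, 3, 2, 0, 8]
k=4: 3<16, items[4] = 16+4 = 20 → [8, 8, 12, 16, 20, 2, 0, 8]
k=5: 2<20, items[5] = 20+4 = 24 → [8, 8, 12, 16, 20, 24, 0, 8]
k=6: 0<24, items[6] = 24+4 = 28 → [8, 8, 12, 16, 20, 24, 28, 8]
k=7: 8<28, items[7] = 28+4 = 32 → [8, 8, 12, 16, 20, 24, 28, 32]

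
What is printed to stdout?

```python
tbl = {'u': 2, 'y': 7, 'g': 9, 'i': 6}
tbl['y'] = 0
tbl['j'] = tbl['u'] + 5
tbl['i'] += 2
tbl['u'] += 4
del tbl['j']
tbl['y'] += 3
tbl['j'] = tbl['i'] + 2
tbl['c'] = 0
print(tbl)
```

tbl['y'] = 0 → {'u': 2, 'y': 0, 'g': 9, 'i': 6}
tbl['j'] = tbl['u']+5 = 7 → {'u': 2, 'y': 0, 'g': 9, 'i': 6, 'j': 7}
tbl['i'] = 6+2 = 8 → {'u': 2, 'y': 0, 'g': 9, 'i': 8, 'j': 7}
tbl['u'] = 2+4 = 6 → {'u': 6, 'y': 0, 'g': 9, 'i': 8, 'j': 7}
del 'j' → {'u': 6, 'y': 0, 'g': 9, 'i': 8}
tbl['y'] = 0+3 = 3 → {'u': 6, 'y': 3, 'g': 9, 'i': 8}
tbl['j'] = tbl['i']+2 = 10 → {'u': 6, 'y': 3, 'g': 9, 'i': 8, 'j': 10}
tbl['c'] = 0 → {'u': 6, 'y': 3, 'g': 9, 'i': 8, 'j': 10, 'c': 0}

{'u': 6, 'y': 3, 'g': 9, 'i': 8, 'j': 10, 'c': 0}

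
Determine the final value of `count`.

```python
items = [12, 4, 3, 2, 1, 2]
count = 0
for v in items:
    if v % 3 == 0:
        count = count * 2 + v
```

v=12: %3==0, count = 0*2+12 = 12
v=4: not %3==0
v=3: %3==0, count = 12*2+3 = 27
v=2: not %3==0
v=1: not %3==0
v=2: not %3==0

27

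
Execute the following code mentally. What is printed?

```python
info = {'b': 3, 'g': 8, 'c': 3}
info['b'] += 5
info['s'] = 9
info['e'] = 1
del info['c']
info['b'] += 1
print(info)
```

info['b'] = 3+5 = 8 → {'b': 8, 'g': 8, 'c': 3}
info['s'] = 9 → {'b': 8, 'g': 8, 'c': 3, 's': 9}
info['e'] = 1 → {'b': 8, 'g': 8, 'c': 3, 's': 9, 'e': 1}
del 'c' → {'b': 8, 'g': 8, 's': 9, 'e': 1}
info['b'] = 8+1 = 9 → {'b': 9, 'g': 8, 's': 9, 'e': 1}

{'b': 9, 'g': 8, 's': 9, 'e': 1}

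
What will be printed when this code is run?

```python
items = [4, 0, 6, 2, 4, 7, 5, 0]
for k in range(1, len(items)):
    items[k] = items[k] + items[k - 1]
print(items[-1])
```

28

k=1: items[1] = 0+4 = 4 → [4, 4, 6, 2, 4, 7, 5, 0]
k=2: items[2] = 6+4 = 10 → [4, 4, 10, 2, 4, 7, 5, 0]
k=3: items[3] = 2+10 = 12 → [4, 4, 10, 12, 4, 7, 5, 0]
k=4: items[4] = 4+12 = 16 → [4, 4, 10, 12, 16, 7, 5, 0]
k=5: items[5] = 7+16 = 23 → [4, 4, 10, 12, 16, 23, 5, 0]
k=6: items[6] = 5+23 = 28 → [4, 4, 10, 12, 16, 23, 28, 0]
k=7: items[7] = 0+28 = 28 → [4, 4, 10, 12, 16, 23, 28, 28]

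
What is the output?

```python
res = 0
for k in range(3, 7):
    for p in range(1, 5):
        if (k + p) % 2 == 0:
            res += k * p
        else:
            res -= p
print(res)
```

72

k=3,p=1: even sum, res = 0+3 = 3
k=3,p=2: odd sum, res = 3-2 = 1
k=3,p=3: even sum, res = 1+9 = 10
k=3,p=4: odd sum, res = 10-4 = 6
k=4,p=1: odd sum, res = 6-1 = 5
k=4,p=2: even sum, res = 5+8 = 13
k=4,p=3: odd sum, res = 13-3 = 10
k=4,p=4: even sum, res = 10+16 = 26
k=5,p=1: even sum, res = 26+5 = 31
k=5,p=2: odd sum, res = 31-2 = 29
k=5,p=3: even sum, res = 29+15 = 44
k=5,p=4: odd sum, res = 44-4 = 40
k=6,p=1: odd sum, res = 40-1 = 39
k=6,p=2: even sum, res = 39+12 = 51
k=6,p=3: odd sum, res = 51-3 = 48
k=6,p=4: even sum, res = 48+24 = 72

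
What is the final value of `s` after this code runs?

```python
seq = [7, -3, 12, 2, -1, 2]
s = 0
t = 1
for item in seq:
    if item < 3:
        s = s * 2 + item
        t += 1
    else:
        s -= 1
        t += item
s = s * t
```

-960

item=7: not <3, s = 0-1 = -1; t=8
item=-3: <3, s = (-1)*2+(-3) = -5; t=9
item=12: not <3, s = (-5)-1 = -6; t=21
item=2: <3, s = (-6)*2+2 = -10; t=22
item=-1: <3, s = (-10)*2+(-1) = -21; t=23
item=2: <3, s = (-21)*2+2 = -40; t=24
s*t = (-40)*24 = -960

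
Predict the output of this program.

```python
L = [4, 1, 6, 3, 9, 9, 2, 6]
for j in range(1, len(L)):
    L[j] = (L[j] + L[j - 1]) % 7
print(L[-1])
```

5

j=1: L[1] = (1+4)%7 = 5 → [4, 5, 6, 3, 9, 9, 2, 6]
j=2: L[2] = (6+5)%7 = 4 → [4, 5, 4, 3, 9, 9, 2, 6]
j=3: L[3] = (3+4)%7 = 0 → [4, 5, 4, 0, 9, 9, 2, 6]
j=4: L[4] = (9+0)%7 = 2 → [4, 5, 4, 0, 2, 9, 2, 6]
j=5: L[5] = (9+2)%7 = 4 → [4, 5, 4, 0, 2, 4, 2, 6]
j=6: L[6] = (2+4)%7 = 6 → [4, 5, 4, 0, 2, 4, 6, 6]
j=7: L[7] = (6+6)%7 = 5 → [4, 5, 4, 0, 2, 4, 6, 5]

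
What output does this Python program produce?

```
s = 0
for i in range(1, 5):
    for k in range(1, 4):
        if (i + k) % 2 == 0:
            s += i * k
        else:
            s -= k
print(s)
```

16

i=1,k=1: even sum, s = 0+1 = 1
i=1,k=2: odd sum, s = 1-2 = -1
i=1,k=3: even sum, s = (-1)+3 = 2
i=2,k=1: odd sum, s = 2-1 = 1
i=2,k=2: even sum, s = 1+4 = 5
i=2,k=3: odd sum, s = 5-3 = 2
i=3,k=1: even sum, s = 2+3 = 5
i=3,k=2: odd sum, s = 5-2 = 3
i=3,k=3: even sum, s = 3+9 = 12
i=4,k=1: odd sum, s = 12-1 = 11
i=4,k=2: even sum, s = 11+8 = 19
i=4,k=3: odd sum, s = 19-3 = 16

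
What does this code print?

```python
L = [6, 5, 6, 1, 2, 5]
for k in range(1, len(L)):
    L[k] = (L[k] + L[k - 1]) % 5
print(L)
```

k=1: L[1] = (5+6)%5 = 1 → [6, 1, 6, 1, 2, 5]
k=2: L[2] = (6+1)%5 = 2 → [6, 1, 2, 1, 2, 5]
k=3: L[3] = (1+2)%5 = 3 → [6, 1, 2, 3, 2, 5]
k=4: L[4] = (2+3)%5 = 0 → [6, 1, 2, 3, 0, 5]
k=5: L[5] = (5+0)%5 = 0 → [6, 1, 2, 3, 0, 0]

[6, 1, 2, 3, 0, 0]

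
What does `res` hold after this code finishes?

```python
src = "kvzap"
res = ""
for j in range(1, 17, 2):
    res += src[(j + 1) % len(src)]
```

j=1: add src[2]='z' → 'z'
j=3: add src[4]='p' → 'zp'
j=5: add src[1]='v' → 'zpv'
j=7: add src[3]='a' → 'zpva'
j=9: add src[0]='k' → 'zpvak'
j=11: add src[2]='z' → 'zpvakz'
j=13: add src[4]='p' → 'zpvakzp'
j=15: add src[1]='v' → 'zpvakzpv'

'zpvakzpv'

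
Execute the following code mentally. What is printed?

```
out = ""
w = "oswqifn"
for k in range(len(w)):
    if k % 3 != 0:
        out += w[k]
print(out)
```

swif

k=0: skip
k=1: add 's' → 's'
k=2: add 'w' → 'sw'
k=3: skip
k=4: add 'i' → 'swi'
k=5: add 'f' → 'swif'
k=6: skip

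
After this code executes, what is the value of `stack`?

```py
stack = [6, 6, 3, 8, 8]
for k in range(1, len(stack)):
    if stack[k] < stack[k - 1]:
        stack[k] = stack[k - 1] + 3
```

[6, 6, 9, 12, 15]

k=1: 6>=6, unchanged → [6, 6, 3, 8, 8]
k=2: 3<6, stack[2] = 6+3 = 9 → [6, 6, 9, 8, 8]
k=3: 8<9, stack[3] = 9+3 = 12 → [6, 6, 9, 12, 8]
k=4: 8<12, stack[4] = 12+3 = 15 → [6, 6, 9, 12, 15]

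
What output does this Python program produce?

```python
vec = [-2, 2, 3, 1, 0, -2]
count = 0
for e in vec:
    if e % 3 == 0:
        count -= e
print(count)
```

-3

e=-2: not %3==0
e=2: not %3==0
e=3: %3==0, count = 0-3 = -3
e=1: not %3==0
e=0: %3==0, count = (-3)-0 = -3
e=-2: not %3==0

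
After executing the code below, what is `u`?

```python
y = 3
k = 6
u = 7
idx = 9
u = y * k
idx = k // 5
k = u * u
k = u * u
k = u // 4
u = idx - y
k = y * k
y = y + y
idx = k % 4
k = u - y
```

u = 3*6 = 18
idx = 6//5 = 1
k = 18*18 = 324
k = 18*18 = 324
k = 18//4 = 4
u = 1-3 = -2
k = 3*4 = 12
y = 3+3 = 6
idx = 12%4 = 0
k = (-2)-6 = -8

-2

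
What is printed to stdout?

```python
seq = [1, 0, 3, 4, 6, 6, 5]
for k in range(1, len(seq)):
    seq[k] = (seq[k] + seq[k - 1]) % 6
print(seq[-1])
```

1

k=1: seq[1] = (0+1)%6 = 1 → [1, 1, 3, 4, 6, 6, 5]
k=2: seq[2] = (3+1)%6 = 4 → [1, 1, 4, 4, 6, 6, 5]
k=3: seq[3] = (4+4)%6 = 2 → [1, 1, 4, 2, 6, 6, 5]
k=4: seq[4] = (6+2)%6 = 2 → [1, 1, 4, 2, 2, 6, 5]
k=5: seq[5] = (6+2)%6 = 2 → [1, 1, 4, 2, 2, 2, 5]
k=6: seq[6] = (5+2)%6 = 1 → [1, 1, 4, 2, 2, 2, 1]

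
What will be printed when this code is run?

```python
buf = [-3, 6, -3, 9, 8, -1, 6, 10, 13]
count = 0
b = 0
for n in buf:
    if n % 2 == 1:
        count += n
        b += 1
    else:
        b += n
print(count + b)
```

n=-3: odd, count = 0+(-3) = -3; b=1
n=6: not odd; b=7
n=-3: odd, count = (-3)+(-3) = -6; b=8
n=9: odd, count = (-6)+9 = 3; b=9
n=8: not odd; b=17
n=-1: odd, count = 3+(-1) = 2; b=18
n=6: not odd; b=24
n=10: not odd; b=34
n=13: odd, count = 2+13 = 15; b=35
count+b = 15+35 = 50

50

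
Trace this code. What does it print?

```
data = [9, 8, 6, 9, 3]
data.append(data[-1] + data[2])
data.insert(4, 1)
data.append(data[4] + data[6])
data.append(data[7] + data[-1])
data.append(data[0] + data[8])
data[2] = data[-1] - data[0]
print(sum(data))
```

118

append data[-1]+data[2] = 3+6 = 9 → [9, 8, 6, 9, 3, 9]
insert 1 at 4 → [9, 8, 6, 9, 1, 3, 9]
append data[4]+data[6] = 1+9 = 10 → [9, 8, 6, 9, 1, 3, 9, 10]
append data[7]+data[-1] = 10+10 = 20 → [9, 8, 6, 9, 1, 3, 9, 10, 20]
append data[0]+data[8] = 9+20 = 29 → [9, 8, 6, 9, 1, 3, 9, 10, 20, 29]
data[2] = data[-1]-data[0] = 29-9 = 20 → [9, 8, 20, 9, 1, 3, 9, 10, 20, 29]
sum = 118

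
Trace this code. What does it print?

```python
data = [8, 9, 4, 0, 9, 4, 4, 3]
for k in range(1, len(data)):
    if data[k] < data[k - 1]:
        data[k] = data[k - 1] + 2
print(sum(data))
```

k=1: 9>=8, unchanged → [8, 9, 4, 0, 9, 4, 4, 3]
k=2: 4<9, data[2] = 9+2 = 11 → [8, 9, 11, 0, 9, 4, 4, 3]
k=3: 0<11, data[3] = 11+2 = 13 → [8, 9, 11, 13, 9, 4, 4, 3]
k=4: 9<13, data[4] = 13+2 = 15 → [8, 9, 11, 13, 15, 4, 4, 3]
k=5: 4<15, data[5] = 15+2 = 17 → [8, 9, 11, 13, 15, 17, 4, 3]
k=6: 4<17, data[6] = 17+2 = 19 → [8, 9, 11, 13, 15, 17, 19, 3]
k=7: 3<19, data[7] = 19+2 = 21 → [8, 9, 11, 13, 15, 17, 19, 21]
sum = 113

113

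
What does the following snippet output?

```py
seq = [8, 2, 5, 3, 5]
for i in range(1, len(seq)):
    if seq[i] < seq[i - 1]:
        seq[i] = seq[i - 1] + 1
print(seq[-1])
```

12

i=1: 2<8, seq[1] = 8+1 = 9 → [8, 9, 5, 3, 5]
i=2: 5<9, seq[2] = 9+1 = 10 → [8, 9, 10, 3, 5]
i=3: 3<10, seq[3] = 10+1 = 11 → [8, 9, 10, 11, 5]
i=4: 5<11, seq[4] = 11+1 = 12 → [8, 9, 10, 11, 12]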